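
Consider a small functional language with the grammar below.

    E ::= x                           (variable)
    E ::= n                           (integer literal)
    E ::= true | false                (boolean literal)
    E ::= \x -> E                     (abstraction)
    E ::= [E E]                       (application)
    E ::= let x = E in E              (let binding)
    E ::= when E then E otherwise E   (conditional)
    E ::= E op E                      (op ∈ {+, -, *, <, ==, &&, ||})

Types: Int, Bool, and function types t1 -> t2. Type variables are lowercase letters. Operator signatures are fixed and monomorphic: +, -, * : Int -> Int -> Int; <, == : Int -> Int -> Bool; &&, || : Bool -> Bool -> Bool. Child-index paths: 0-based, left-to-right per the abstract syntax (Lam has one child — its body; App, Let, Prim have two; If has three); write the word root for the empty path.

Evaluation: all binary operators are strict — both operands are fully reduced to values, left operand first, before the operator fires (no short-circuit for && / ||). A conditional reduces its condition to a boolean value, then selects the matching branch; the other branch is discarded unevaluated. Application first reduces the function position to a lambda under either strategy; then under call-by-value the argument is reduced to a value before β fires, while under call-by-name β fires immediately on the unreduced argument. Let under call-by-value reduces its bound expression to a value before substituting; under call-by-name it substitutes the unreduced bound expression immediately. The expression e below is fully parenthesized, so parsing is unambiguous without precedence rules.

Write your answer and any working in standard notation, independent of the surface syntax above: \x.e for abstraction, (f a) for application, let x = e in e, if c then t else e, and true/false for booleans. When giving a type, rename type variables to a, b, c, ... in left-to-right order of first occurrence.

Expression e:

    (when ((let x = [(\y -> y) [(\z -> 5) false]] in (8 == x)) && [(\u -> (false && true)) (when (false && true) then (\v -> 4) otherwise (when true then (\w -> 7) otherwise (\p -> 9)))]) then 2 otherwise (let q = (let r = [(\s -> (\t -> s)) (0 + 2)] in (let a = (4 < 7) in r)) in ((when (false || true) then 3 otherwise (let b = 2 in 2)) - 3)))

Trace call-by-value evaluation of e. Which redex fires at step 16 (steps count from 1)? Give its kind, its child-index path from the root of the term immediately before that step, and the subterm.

Answer: let at 0 : (let a = true in (\t.2))

Working:
step 0: (if ((let x = ((\y.y) ((\z.5) false)) in (8 == x)) && ((\u.(false && true)) (if (false && true) then (\v.4) else (if true then (\w.7) else (\p.9))))) then 2 else (let q = (let r = ((\s.(\t.s)) (0 + 2)) in (let a = (4 < 7) in r)) in ((if (false || true) then 3 else (let b = 2 in 2)) - 3)))
step 1: [beta@0.0.0.1] (if ((let x = ((\y.y) 5) in (8 == x)) && ((\u.(false && true)) (if (false && true) then (\v.4) else (if true then (\w.7) else (\p.9))))) then 2 else (let q = (let r = ((\s.(\t.s)) (0 + 2)) in (let a = (4 < 7) in r)) in ((if (false || true) then 3 else (let b = 2 in 2)) - 3)))
step 2: [beta@0.0.0] (if ((let x = 5 in (8 == x)) && ((\u.(false && true)) (if (false && true) then (\v.4) else (if true then (\w.7) else (\p.9))))) then 2 else (let q = (let r = ((\s.(\t.s)) (0 + 2)) in (let a = (4 < 7) in r)) in ((if (false || true) then 3 else (let b = 2 in 2)) - 3)))
step 3: [let@0.0] (if ((8 == 5) && ((\u.(false && true)) (if (false && true) then (\v.4) else (if true then (\w.7) else (\p.9))))) then 2 else (let q = (let r = ((\s.(\t.s)) (0 + 2)) in (let a = (4 < 7) in r)) in ((if (false || true) then 3 else (let b = 2 in 2)) - 3)))
step 4: [delta@0.0] (if (false && ((\u.(false && true)) (if (false && true) then (\v.4) else (if true then (\w.7) else (\p.9))))) then 2 else (let q = (let r = ((\s.(\t.s)) (0 + 2)) in (let a = (4 < 7) in r)) in ((if (false || true) then 3 else (let b = 2 in 2)) - 3)))
step 5: [delta@0.1.1.0] (if (false && ((\u.(false && true)) (if false then (\v.4) else (if true then (\w.7) else (\p.9))))) then 2 else (let q = (let r = ((\s.(\t.s)) (0 + 2)) in (let a = (4 < 7) in r)) in ((if (false || true) then 3 else (let b = 2 in 2)) - 3)))
step 6: [if@0.1.1] (if (false && ((\u.(false && true)) (if true then (\w.7) else (\p.9)))) then 2 else (let q = (let r = ((\s.(\t.s)) (0 + 2)) in (let a = (4 < 7) in r)) in ((if (false || true) then 3 else (let b = 2 in 2)) - 3)))
step 7: [if@0.1.1] (if (false && ((\u.(false && true)) (\w.7))) then 2 else (let q = (let r = ((\s.(\t.s)) (0 + 2)) in (let a = (4 < 7) in r)) in ((if (false || true) then 3 else (let b = 2 in 2)) - 3)))
step 8: [beta@0.1] (if (false && (false && true)) then 2 else (let q = (let r = ((\s.(\t.s)) (0 + 2)) in (let a = (4 < 7) in r)) in ((if (false || true) then 3 else (let b = 2 in 2)) - 3)))
step 9: [delta@0.1] (if (false && false) then 2 else (let q = (let r = ((\s.(\t.s)) (0 + 2)) in (let a = (4 < 7) in r)) in ((if (false || true) then 3 else (let b = 2 in 2)) - 3)))
step 10: [delta@0] (if false then 2 else (let q = (let r = ((\s.(\t.s)) (0 + 2)) in (let a = (4 < 7) in r)) in ((if (false || true) then 3 else (let b = 2 in 2)) - 3)))
step 11: [if@root] (let q = (let r = ((\s.(\t.s)) (0 + 2)) in (let a = (4 < 7) in r)) in ((if (false || true) then 3 else (let b = 2 in 2)) - 3))
step 12: [delta@0.0.1] (let q = (let r = ((\s.(\t.s)) 2) in (let a = (4 < 7) in r)) in ((if (false || true) then 3 else (let b = 2 in 2)) - 3))
step 13: [beta@0.0] (let q = (let r = (\t.2) in (let a = (4 < 7) in r)) in ((if (false || true) then 3 else (let b = 2 in 2)) - 3))
step 14: [let@0] (let q = (let a = (4 < 7) in (\t.2)) in ((if (false || true) then 3 else (let b = 2 in 2)) - 3))
step 15: [delta@0.0] (let q = (let a = true in (\t.2)) in ((if (false || true) then 3 else (let b = 2 in 2)) - 3))
step 16: [let@0] (let q = (\t.2) in ((if (false || true) then 3 else (let b = 2 in 2)) - 3))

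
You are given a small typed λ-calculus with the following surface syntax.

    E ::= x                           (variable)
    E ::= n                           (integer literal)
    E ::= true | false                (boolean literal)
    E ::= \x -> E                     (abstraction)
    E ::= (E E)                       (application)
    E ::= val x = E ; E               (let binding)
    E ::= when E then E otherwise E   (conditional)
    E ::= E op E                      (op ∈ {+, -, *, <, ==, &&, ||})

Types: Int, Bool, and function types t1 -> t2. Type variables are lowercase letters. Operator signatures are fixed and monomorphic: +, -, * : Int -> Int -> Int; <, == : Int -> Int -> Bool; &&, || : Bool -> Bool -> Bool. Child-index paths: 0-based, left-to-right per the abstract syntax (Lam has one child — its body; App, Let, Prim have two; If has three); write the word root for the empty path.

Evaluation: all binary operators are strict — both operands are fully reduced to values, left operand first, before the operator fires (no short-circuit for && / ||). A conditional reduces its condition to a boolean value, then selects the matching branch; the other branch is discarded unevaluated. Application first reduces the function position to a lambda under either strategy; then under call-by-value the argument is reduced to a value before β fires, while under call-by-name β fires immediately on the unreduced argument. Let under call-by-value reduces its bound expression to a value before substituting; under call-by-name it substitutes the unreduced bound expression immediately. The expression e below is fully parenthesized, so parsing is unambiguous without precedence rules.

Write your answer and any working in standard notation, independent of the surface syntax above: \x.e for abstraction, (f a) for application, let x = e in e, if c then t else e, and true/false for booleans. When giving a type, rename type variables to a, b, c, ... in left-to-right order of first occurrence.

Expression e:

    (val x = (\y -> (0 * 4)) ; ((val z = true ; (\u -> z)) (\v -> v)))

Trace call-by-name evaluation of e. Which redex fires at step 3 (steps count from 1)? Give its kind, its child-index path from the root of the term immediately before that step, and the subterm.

Answer: beta at root : ((\u.true) (\v.v))

Working:
step 0: (let x = (\y.(0 * 4)) in ((let z = true in (\u.z)) (\v.v)))
step 1: [let@root] ((let z = true in (\u.z)) (\v.v))
step 2: [let@0] ((\u.true) (\v.v))
step 3: [beta@root] true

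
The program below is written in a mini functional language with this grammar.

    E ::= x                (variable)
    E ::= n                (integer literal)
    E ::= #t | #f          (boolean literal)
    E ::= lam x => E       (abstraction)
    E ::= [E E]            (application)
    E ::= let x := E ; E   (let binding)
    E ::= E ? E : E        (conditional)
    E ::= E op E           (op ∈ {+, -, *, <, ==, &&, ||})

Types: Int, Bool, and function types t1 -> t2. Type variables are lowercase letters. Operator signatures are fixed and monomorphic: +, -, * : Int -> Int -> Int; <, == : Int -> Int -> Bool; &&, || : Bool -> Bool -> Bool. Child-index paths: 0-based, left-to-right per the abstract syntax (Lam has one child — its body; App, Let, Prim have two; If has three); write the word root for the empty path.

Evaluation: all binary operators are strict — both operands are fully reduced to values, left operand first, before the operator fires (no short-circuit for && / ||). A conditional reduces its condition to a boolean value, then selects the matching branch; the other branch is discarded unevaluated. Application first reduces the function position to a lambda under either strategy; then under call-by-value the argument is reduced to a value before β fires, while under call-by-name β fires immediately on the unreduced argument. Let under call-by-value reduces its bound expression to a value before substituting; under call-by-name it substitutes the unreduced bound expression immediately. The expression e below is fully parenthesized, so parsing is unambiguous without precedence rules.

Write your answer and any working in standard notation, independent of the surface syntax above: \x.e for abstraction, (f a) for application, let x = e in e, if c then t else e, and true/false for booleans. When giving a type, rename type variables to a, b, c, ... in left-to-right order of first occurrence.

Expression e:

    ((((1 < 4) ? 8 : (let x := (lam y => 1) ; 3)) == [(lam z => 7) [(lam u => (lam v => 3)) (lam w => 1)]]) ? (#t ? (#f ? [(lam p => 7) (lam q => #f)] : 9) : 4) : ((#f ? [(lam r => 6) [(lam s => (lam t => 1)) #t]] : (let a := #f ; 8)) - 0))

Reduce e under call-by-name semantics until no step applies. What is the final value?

Derivation:
step 0: (if ((if (1 < 4) then 8 else (let x = (\y.1) in 3)) == ((\z.7) ((\u.(\v.3)) (\w.1)))) then (if true then (if false then ((\p.7) (\q.false)) else 9) else 4) else ((if false then ((\r.6) ((\s.(\t.1)) true)) else (let a = false in 8)) - 0))
step 1: [delta@0.0.0] (if ((if true then 8 else (let x = (\y.1) in 3)) == ((\z.7) ((\u.(\v.3)) (\w.1)))) then (if true then (if false then ((\p.7) (\q.false)) else 9) else 4) else ((if false then ((\r.6) ((\s.(\t.1)) true)) else (let a = false in 8)) - 0))
step 2: [if@0.0] (if (8 == ((\z.7) ((\u.(\v.3)) (\w.1)))) then (if true then (if false then ((\p.7) (\q.false)) else 9) else 4) else ((if false then ((\r.6) ((\s.(\t.1)) true)) else (let a = false in 8)) - 0))
step 3: [beta@0.1] (if (8 == 7) then (if true then (if false then ((\p.7) (\q.false)) else 9) else 4) else ((if false then ((\r.6) ((\s.(\t.1)) true)) else (let a = false in 8)) - 0))
step 4: [delta@0] (if false then (if true then (if false then ((\p.7) (\q.false)) else 9) else 4) else ((if false then ((\r.6) ((\s.(\t.1)) true)) else (let a = false in 8)) - 0))
step 5: [if@root] ((if false then ((\r.6) ((\s.(\t.1)) true)) else (let a = false in 8)) - 0)
step 6: [if@0] ((let a = false in 8) - 0)
step 7: [let@0] (8 - 0)
step 8: [delta@root] 8

Answer: 8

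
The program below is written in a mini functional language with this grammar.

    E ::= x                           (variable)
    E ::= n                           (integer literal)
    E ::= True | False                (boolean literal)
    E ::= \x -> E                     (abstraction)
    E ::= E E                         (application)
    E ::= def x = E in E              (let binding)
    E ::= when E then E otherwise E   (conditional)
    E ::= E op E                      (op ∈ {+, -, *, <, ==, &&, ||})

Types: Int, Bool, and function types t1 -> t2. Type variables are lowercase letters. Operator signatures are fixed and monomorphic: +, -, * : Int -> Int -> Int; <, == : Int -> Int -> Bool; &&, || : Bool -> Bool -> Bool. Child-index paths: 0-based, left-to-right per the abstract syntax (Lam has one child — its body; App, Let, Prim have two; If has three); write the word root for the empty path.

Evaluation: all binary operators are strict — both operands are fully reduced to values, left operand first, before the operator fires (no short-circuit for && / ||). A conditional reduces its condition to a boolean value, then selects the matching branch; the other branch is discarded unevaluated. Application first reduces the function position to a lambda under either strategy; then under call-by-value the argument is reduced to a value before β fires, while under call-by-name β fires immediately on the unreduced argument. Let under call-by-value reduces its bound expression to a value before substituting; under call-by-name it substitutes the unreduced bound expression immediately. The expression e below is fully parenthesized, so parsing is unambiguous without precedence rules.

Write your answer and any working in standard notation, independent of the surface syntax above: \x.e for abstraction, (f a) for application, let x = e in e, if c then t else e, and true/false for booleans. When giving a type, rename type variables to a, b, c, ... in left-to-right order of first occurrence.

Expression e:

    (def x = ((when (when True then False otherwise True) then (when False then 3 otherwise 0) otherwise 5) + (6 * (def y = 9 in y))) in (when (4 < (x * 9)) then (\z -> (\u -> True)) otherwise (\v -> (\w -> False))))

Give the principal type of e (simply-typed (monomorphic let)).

Trace:
  unify Bool ~ Bool
  unify Bool ~ Bool
  unify Bool ~ Bool
  unify Bool ~ Bool
  unify Int ~ Int
  unify Int ~ Int
  unify Int ~ Int
  unify Int ~ Int
let y : Int
y : Int
  unify Int ~ Int
  unify Int ~ Int
let x : Int
  unify Int ~ Int
x : Int
  unify Int ~ Int
  unify Int ~ Int
  unify Int ~ Int
  unify Bool ~ Bool
\u._ : b -> Bool
\z._ : a -> b -> Bool
\w._ : d -> Bool
\v._ : c -> d -> Bool
  unify a -> b -> Bool ~ c -> d -> Bool
  unify a ~ c
  unify b -> Bool ~ d -> Bool
  unify b ~ d
  unify Bool ~ Bool

Answer: a -> b -> Bool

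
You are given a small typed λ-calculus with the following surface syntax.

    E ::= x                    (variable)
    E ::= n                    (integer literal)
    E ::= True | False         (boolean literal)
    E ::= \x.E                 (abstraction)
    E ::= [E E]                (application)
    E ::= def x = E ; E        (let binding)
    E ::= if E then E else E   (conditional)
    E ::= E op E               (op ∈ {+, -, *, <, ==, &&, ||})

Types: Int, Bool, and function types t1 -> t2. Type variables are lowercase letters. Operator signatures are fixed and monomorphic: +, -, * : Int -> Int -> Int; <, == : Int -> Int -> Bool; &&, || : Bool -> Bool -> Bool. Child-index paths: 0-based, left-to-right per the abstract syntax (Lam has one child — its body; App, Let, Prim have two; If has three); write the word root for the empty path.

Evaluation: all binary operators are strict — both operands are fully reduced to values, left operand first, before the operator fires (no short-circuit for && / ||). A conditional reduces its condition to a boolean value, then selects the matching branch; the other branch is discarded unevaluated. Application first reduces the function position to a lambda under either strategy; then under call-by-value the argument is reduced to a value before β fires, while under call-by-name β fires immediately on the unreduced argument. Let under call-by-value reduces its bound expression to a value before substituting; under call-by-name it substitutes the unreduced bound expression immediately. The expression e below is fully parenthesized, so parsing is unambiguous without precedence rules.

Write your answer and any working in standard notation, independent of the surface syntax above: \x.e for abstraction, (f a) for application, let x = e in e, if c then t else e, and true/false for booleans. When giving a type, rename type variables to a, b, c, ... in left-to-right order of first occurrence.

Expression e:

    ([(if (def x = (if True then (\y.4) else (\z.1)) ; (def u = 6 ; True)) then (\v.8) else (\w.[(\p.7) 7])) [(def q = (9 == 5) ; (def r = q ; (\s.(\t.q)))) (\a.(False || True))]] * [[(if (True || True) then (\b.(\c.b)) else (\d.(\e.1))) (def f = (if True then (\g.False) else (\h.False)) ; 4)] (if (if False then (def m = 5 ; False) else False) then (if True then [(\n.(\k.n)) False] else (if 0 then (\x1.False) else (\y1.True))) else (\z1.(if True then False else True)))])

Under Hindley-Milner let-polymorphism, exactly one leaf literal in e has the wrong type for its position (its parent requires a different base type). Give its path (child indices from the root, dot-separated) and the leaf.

Answer: 1.1.1.2.0 : 0

Trace:
  unify Bool ~ Bool
\y._ : a -> Int
\z._ : b -> Int
  unify a -> Int ~ b -> Int
  unify a ~ b
  unify Int ~ Int
let x : forall. b -> Int
let u : Int
  unify Bool ~ Bool
\v._ : c -> Int
\p._ : e -> Int
  unify e -> Int ~ Int -> f
  unify e ~ Int
  unify Int ~ f
_ _ : Int
\w._ : d -> Int
  unify c -> Int ~ d -> Int
  unify c ~ d
  unify Int ~ Int
  unify Int ~ Int
  unify Int ~ Int
let q : Bool
q : Bool
let r : Bool
q : Bool
\t._ : h -> Bool
\s._ : g -> h -> Bool
  unify Bool ~ Bool
  unify Bool ~ Bool
\a._ : i -> Bool
  unify g -> h -> Bool ~ (i -> Bool) -> j
  unify g ~ i -> Bool
  unify h -> Bool ~ j
_ _ : h -> Bool
  unify d -> Int ~ (h -> Bool) -> k
  unify d ~ h -> Bool
  unify Int ~ k
_ _ : Int
  unify Int ~ Int
  unify Bool ~ Bool
  unify Bool ~ Bool
  unify Bool ~ Bool
b : l
\c._ : m -> l
\b._ : l -> m -> l
\e._ : o -> Int
\d._ : n -> o -> Int
  unify l -> m -> l ~ n -> o -> Int
  unify l ~ n
  unify m -> n ~ o -> Int
  unify m ~ o
  unify n ~ Int
  unify Bool ~ Bool
\g._ : p -> Bool
\h._ : q -> Bool
  unify p -> Bool ~ q -> Bool
  unify p ~ q
  unify Bool ~ Bool
let f : forall. q -> Bool
  unify Int -> o -> Int ~ Int -> r
  unify Int ~ Int
  unify o -> Int ~ r
_ _ : o -> Int
  unify Bool ~ Bool
let m : Int
  unify Bool ~ Bool
  unify Bool ~ Bool
  unify Bool ~ Bool
n : s
\k._ : t -> s
\n._ : s -> t -> s
  unify s -> t -> s ~ Bool -> u
  unify s ~ Bool
  unify t -> Bool ~ u
_ _ : t -> Bool
  unify Int ~ Bool
  FAIL: mismatch Int ~ Bool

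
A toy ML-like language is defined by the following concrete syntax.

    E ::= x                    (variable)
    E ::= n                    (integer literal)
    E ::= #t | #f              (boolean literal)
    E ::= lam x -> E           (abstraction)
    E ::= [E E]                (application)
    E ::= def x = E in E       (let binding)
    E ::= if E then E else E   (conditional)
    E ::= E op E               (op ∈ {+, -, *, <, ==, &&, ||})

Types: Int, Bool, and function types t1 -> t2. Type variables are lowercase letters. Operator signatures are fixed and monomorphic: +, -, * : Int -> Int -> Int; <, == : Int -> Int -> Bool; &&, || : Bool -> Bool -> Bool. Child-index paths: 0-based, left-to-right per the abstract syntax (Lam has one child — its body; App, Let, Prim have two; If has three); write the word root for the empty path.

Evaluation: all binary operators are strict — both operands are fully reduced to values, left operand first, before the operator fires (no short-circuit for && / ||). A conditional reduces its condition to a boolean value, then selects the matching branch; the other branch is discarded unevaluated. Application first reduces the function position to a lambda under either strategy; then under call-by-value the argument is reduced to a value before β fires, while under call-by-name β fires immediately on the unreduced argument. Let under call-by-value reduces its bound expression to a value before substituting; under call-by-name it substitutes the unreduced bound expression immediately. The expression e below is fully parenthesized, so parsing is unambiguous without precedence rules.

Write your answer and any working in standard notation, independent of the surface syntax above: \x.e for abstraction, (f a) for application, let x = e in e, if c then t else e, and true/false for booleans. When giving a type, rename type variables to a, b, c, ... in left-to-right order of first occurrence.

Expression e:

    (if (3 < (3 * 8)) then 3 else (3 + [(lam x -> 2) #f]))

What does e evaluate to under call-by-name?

Answer: 3

Working:
step 0: (if (3 < (3 * 8)) then 3 else (3 + ((\x.2) false)))
step 1: [delta@0.1] (if (3 < 24) then 3 else (3 + ((\x.2) false)))
step 2: [delta@0] (if true then 3 else (3 + ((\x.2) false)))
step 3: [if@root] 3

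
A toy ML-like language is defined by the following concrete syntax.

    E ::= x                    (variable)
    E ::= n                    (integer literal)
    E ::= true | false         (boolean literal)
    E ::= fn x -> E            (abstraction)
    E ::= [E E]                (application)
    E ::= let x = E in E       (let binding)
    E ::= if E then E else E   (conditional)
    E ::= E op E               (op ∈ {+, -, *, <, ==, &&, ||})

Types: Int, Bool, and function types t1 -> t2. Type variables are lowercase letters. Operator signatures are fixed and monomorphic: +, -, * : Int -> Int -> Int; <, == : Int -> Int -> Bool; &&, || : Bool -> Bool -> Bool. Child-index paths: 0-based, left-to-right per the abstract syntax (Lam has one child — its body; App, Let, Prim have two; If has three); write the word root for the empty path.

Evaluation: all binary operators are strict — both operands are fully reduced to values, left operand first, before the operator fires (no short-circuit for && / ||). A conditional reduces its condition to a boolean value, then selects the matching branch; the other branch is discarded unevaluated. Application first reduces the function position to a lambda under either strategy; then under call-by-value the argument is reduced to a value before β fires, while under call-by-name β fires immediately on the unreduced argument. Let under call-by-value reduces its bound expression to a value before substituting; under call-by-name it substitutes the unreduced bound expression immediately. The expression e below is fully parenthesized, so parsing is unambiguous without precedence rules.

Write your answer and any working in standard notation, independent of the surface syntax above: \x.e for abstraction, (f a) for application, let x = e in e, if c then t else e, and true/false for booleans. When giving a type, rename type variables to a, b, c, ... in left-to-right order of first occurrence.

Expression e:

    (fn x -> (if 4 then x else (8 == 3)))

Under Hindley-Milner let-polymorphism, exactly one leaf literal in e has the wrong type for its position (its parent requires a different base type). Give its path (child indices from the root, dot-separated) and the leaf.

Answer: 0.0 : 4

Derivation:
  unify Int ~ Bool
  FAIL: mismatch Int ~ Bool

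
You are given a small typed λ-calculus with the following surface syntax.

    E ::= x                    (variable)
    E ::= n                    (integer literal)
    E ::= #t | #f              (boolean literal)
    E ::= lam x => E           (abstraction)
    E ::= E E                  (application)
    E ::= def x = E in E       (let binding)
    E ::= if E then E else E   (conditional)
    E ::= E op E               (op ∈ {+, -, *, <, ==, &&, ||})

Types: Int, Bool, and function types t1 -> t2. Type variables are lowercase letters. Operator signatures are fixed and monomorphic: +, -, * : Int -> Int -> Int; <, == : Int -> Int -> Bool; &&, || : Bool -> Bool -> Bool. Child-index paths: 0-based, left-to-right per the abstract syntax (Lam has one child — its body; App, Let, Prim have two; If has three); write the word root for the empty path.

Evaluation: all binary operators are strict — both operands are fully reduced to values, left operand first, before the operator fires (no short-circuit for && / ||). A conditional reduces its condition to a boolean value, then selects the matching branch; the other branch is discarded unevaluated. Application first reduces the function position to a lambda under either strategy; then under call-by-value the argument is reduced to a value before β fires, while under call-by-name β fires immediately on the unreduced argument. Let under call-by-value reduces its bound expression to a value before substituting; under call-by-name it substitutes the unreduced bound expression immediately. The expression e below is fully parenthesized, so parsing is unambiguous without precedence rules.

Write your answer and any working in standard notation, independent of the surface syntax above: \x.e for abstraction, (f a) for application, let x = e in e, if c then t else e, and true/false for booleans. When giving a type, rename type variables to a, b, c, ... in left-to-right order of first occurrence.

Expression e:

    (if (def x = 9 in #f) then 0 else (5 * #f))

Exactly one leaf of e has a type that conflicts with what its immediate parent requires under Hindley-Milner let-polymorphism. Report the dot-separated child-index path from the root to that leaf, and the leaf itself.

Answer: 2.1 : false

Working:
let x : Int
  unify Bool ~ Bool
  unify Int ~ Int
  unify Bool ~ Int
  FAIL: mismatch Bool ~ Int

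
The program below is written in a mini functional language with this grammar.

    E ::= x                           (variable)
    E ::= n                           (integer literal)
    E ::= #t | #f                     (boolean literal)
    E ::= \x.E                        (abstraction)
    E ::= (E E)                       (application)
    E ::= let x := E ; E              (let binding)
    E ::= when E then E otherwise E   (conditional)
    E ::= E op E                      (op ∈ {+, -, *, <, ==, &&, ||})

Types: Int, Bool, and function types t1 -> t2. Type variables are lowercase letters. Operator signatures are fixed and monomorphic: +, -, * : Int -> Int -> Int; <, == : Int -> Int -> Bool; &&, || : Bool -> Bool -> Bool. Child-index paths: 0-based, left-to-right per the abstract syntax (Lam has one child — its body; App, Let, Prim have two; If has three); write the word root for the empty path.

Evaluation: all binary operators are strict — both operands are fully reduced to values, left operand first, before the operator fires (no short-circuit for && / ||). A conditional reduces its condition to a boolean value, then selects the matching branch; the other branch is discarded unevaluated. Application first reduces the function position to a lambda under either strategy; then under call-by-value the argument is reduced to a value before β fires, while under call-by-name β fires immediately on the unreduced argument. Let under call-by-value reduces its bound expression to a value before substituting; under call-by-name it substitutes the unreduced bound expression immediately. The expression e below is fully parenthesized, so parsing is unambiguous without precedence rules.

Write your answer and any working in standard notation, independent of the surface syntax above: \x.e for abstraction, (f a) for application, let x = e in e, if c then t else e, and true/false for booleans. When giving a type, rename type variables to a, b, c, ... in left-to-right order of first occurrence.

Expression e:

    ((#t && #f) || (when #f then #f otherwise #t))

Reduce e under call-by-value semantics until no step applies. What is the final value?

Working:
step 0: ((true && false) || (if false then false else true))
step 1: [delta@0] (false || (if false then false else true))
step 2: [if@1] (false || true)
step 3: [delta@root] true

Answer: true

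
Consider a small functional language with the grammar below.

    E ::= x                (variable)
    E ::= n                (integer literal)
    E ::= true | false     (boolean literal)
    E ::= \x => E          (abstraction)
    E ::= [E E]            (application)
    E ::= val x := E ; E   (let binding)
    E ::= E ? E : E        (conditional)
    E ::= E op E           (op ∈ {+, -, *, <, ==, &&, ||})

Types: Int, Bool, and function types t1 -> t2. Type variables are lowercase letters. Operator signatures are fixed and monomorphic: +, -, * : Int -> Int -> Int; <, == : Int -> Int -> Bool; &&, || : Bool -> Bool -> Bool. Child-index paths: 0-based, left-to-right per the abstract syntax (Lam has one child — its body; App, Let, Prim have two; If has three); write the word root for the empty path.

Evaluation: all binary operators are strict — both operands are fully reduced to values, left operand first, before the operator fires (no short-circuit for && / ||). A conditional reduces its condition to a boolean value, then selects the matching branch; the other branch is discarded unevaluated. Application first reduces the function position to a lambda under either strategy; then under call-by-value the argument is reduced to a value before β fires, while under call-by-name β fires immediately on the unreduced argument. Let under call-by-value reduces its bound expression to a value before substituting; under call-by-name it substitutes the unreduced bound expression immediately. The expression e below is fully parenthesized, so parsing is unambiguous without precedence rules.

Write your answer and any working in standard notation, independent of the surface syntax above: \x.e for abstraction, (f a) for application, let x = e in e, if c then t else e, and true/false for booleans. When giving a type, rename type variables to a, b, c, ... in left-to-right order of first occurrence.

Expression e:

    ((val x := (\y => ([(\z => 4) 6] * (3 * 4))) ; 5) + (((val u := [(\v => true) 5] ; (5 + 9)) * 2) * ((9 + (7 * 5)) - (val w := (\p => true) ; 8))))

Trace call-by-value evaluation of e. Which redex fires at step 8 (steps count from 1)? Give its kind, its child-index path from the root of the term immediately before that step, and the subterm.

Derivation:
step 0: ((let x = (\y.(((\z.4) 6) * (3 * 4))) in 5) + (((let u = ((\v.true) 5) in (5 + 9)) * 2) * ((9 + (7 * 5)) - (let w = (\p.true) in 8))))
step 1: [let@0] (5 + (((let u = ((\v.true) 5) in (5 + 9)) * 2) * ((9 + (7 * 5)) - (let w = (\p.true) in 8))))
step 2: [beta@1.0.0.0] (5 + (((let u = true in (5 + 9)) * 2) * ((9 + (7 * 5)) - (let w = (\p.true) in 8))))
step 3: [let@1.0.0] (5 + (((5 + 9) * 2) * ((9 + (7 * 5)) - (let w = (\p.true) in 8))))
step 4: [delta@1.0.0] (5 + ((14 * 2) * ((9 + (7 * 5)) - (let w = (\p.true) in 8))))
step 5: [delta@1.0] (5 + (28 * ((9 + (7 * 5)) - (let w = (\p.true) in 8))))
step 6: [delta@1.1.0.1] (5 + (28 * ((9 + 35) - (let w = (\p.true) in 8))))
step 7: [delta@1.1.0] (5 + (28 * (44 - (let w = (\p.true) in 8))))
step 8: [let@1.1.1] (5 + (28 * (44 - 8)))

Answer: let at 1.1.1 : (let w = (\p.true) in 8)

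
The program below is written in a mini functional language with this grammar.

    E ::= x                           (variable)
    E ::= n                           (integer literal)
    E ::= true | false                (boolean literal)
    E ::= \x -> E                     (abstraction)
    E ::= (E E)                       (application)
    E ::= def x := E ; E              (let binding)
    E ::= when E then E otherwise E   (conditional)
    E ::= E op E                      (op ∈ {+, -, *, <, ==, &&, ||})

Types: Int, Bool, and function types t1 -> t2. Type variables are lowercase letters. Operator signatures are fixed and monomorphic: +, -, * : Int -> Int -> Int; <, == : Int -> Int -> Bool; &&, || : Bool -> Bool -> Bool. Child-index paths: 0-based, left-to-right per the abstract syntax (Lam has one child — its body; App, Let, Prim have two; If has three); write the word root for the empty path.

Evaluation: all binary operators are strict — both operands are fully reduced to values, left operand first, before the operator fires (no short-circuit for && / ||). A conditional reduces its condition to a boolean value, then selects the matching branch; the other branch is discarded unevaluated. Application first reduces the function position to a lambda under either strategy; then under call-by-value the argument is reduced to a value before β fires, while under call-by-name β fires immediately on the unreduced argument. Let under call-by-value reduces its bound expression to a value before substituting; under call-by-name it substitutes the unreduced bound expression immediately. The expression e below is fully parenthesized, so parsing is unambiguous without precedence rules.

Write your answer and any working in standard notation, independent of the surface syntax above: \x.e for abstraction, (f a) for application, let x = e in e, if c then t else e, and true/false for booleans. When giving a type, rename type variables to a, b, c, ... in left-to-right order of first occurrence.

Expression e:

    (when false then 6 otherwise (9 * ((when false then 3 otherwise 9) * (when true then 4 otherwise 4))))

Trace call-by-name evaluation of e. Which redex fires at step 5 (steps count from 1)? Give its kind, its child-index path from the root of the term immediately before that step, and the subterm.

Answer: delta at root : (9 * 36)

Trace:
step 0: (if false then 6 else (9 * ((if false then 3 else 9) * (if true then 4 else 4))))
step 1: [if@root] (9 * ((if false then 3 else 9) * (if true then 4 else 4)))
step 2: [if@1.0] (9 * (9 * (if true then 4 else 4)))
step 3: [if@1.1] (9 * (9 * 4))
step 4: [delta@1] (9 * 36)
step 5: [delta@root] 324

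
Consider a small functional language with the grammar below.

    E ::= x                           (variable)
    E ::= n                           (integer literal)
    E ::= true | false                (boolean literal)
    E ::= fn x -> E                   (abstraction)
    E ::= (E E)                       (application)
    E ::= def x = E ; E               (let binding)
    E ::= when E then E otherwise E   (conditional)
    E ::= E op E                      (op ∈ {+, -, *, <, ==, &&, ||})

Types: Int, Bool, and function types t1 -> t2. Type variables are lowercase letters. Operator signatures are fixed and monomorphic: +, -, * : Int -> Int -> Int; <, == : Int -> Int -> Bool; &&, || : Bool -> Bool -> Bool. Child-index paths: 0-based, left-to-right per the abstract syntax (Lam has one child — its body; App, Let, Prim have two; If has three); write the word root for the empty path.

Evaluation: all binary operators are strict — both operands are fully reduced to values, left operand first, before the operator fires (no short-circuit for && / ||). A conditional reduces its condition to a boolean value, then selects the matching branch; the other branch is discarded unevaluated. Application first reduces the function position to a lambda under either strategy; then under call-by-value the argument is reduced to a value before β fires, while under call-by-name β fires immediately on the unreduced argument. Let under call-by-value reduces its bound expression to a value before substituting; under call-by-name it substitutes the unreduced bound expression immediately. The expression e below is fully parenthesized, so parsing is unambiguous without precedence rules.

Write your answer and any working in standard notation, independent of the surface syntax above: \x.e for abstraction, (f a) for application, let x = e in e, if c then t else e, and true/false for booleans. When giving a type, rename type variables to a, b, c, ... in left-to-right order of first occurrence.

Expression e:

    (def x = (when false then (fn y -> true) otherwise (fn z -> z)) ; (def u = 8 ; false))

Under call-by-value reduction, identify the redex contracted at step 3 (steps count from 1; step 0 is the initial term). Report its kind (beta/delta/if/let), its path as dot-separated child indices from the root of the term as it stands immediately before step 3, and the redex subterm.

Answer: let at root : (let u = 8 in false)

Trace:
step 0: (let x = (if false then (\y.true) else (\z.z)) in (let u = 8 in false))
step 1: [if@0] (let x = (\z.z) in (let u = 8 in false))
step 2: [let@root] (let u = 8 in false)
step 3: [let@root] false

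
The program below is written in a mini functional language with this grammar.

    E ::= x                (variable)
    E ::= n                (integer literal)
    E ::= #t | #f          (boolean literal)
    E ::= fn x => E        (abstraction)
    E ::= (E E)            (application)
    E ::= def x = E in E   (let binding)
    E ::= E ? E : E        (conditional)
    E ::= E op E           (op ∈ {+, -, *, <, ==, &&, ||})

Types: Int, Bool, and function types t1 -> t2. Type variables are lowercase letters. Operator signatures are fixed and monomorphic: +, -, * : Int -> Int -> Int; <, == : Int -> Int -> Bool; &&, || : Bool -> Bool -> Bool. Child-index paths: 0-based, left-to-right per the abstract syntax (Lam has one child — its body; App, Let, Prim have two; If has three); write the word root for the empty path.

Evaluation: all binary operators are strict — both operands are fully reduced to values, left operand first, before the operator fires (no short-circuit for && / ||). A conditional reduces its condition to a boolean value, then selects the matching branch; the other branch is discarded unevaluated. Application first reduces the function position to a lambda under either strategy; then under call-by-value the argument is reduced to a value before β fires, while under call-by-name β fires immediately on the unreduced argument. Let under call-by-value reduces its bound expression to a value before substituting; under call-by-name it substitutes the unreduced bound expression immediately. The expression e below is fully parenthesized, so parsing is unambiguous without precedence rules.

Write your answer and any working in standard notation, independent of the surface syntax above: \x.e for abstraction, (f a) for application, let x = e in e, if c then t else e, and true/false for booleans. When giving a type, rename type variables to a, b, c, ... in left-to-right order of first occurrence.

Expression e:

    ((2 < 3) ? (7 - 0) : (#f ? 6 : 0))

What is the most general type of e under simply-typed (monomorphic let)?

Derivation:
  unify Int ~ Int
  unify Int ~ Int
  unify Bool ~ Bool
  unify Int ~ Int
  unify Int ~ Int
  unify Bool ~ Bool
  unify Int ~ Int
  unify Int ~ Int

Answer: Int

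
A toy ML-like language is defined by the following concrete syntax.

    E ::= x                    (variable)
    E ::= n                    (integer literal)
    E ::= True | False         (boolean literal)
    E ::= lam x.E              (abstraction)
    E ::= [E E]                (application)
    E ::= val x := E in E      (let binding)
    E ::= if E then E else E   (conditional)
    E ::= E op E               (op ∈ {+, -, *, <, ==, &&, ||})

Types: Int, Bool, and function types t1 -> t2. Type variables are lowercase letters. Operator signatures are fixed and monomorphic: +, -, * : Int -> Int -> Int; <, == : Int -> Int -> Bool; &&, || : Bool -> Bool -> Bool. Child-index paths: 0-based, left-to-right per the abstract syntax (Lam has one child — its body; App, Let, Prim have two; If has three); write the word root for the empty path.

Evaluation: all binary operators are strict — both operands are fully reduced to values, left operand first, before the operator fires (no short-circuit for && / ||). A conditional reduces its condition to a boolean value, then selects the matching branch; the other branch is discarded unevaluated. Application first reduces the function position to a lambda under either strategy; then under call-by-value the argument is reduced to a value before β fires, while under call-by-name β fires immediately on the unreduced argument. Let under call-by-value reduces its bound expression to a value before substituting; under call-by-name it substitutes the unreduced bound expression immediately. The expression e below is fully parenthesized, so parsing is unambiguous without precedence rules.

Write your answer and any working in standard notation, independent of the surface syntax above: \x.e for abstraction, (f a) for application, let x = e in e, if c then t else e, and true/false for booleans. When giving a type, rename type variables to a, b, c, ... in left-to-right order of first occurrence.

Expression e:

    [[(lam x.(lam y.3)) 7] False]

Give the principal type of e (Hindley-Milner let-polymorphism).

Derivation:
\y._ : b -> Int
\x._ : a -> b -> Int
  unify a -> b -> Int ~ Int -> c
  unify a ~ Int
  unify b -> Int ~ c
_ _ : b -> Int
  unify b -> Int ~ Bool -> d
  unify b ~ Bool
  unify Int ~ d
_ _ : Int

Answer: Int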